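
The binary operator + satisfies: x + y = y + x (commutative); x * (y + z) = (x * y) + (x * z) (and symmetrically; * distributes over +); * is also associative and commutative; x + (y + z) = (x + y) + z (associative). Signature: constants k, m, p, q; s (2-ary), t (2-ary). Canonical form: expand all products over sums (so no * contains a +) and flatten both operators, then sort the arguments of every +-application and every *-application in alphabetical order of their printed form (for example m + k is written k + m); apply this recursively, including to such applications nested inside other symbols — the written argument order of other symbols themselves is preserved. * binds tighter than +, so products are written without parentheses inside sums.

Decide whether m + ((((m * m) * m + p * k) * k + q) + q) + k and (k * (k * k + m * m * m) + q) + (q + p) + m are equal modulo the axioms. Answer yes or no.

Left:  m + ((((m * m) * m + p * k) * k + q) + q) + k
  Expand products over sums:  m + k * m * m * m + k * k * p + q + q + k
  Order the arguments:  k + k * k * p + k * m * m * m + m + q + q
Right:  (k * (k * k + m * m * m) + q) + (q + p) + m
  Expand:  k * k * k + k * m * m * m + q + q + p + m
  Sort:  k * k * k + k * m * m * m + m + p + q + q

Answer: no — k + k * k * p + k * m * m * m + m + q + q vs k * k * k + k * m * m * m + m + p + q + q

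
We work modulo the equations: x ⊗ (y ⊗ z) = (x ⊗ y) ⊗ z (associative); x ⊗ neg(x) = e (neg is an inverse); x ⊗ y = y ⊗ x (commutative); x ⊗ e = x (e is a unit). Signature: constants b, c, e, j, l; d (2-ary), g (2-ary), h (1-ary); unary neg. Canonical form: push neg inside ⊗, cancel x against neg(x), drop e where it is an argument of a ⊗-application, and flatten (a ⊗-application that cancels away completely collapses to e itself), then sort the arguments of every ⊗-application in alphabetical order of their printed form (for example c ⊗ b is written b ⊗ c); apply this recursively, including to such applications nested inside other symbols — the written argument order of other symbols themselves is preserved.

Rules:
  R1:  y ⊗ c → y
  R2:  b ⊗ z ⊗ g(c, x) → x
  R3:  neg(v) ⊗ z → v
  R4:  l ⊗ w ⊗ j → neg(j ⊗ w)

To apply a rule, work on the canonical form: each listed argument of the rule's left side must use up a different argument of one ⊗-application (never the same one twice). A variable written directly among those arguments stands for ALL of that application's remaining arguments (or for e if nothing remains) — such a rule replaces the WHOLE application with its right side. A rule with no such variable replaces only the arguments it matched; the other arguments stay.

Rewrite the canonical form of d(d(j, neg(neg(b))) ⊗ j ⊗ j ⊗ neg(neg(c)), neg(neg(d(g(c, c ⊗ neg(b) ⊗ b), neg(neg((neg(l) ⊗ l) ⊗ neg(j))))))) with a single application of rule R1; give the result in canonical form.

Canonical form:  d(c ⊗ d(j, b) ⊗ j ⊗ j, d(g(c, c), neg(j)))
Apply R1:  consuming c;  y := d(j, b) ⊗ j ⊗ j
The extension variable absorbs all remaining arguments, so the whole application is rewritten.
Giving:  d(d(j, b) ⊗ j ⊗ j, d(g(c, c), neg(j)))

Answer: d(d(j, b) ⊗ j ⊗ j, d(g(c, c), neg(j)))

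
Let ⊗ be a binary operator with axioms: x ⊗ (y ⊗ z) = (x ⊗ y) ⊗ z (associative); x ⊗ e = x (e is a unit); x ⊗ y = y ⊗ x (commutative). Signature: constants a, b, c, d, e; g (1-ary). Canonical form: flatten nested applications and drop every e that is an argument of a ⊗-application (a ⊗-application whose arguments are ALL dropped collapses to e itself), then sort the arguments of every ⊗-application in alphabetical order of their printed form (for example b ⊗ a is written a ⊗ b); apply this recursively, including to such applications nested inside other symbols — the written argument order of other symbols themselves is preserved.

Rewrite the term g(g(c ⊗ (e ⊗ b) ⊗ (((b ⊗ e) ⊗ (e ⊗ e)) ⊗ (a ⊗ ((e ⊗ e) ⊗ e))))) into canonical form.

Answer: g(g(a ⊗ b ⊗ b ⊗ c))

Derivation:
Focus inside:  c ⊗ (e ⊗ b) ⊗ (((b ⊗ e) ⊗ (e ⊗ e)) ⊗ (a ⊗ ((e ⊗ e) ⊗ e)))
Flatten:  c ⊗ e ⊗ b ⊗ b ⊗ e ⊗ e ⊗ e ⊗ a ⊗ e ⊗ e ⊗ e
Unit:  drop e (×7)
Order the arguments:  a ⊗ b ⊗ b ⊗ c
Put back:  g(g(a ⊗ b ⊗ b ⊗ c))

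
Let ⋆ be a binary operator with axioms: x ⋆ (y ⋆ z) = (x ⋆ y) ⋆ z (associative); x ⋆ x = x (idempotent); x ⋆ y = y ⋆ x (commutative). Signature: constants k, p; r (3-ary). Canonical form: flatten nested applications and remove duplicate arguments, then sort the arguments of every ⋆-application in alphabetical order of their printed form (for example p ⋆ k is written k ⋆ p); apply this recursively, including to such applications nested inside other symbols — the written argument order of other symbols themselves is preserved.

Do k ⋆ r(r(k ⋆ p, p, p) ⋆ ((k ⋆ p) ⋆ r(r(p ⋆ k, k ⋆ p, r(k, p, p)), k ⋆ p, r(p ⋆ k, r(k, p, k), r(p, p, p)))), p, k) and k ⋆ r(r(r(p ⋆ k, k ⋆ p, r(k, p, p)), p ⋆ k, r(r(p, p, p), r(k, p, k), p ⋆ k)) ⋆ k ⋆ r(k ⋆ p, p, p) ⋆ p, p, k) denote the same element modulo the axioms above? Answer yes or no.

Answer: no — k ⋆ r(k ⋆ p ⋆ r(k ⋆ p, p, p) ⋆ r(r(k ⋆ p, k ⋆ p, r(k, p, p)), k ⋆ p, r(k ⋆ p, r(k, p, k), r(p, p, p))), p, k) vs k ⋆ r(k ⋆ p ⋆ r(k ⋆ p, p, p) ⋆ r(r(k ⋆ p, k ⋆ p, r(k, p, p)), k ⋆ p, r(r(p, p, p), r(k, p, k), k ⋆ p)), p, k)

Derivation:
Left:  k ⋆ r(r(k ⋆ p, p, p) ⋆ ((k ⋆ p) ⋆ r(r(p ⋆ k, k ⋆ p, r(k, p, p)), k ⋆ p, r(p ⋆ k, r(k, p, k), r(p, p, p)))), p, k)
  Inside:  r(r(k ⋆ p, p, p) ⋆ ((k ⋆ p) ⋆ r(r(p ⋆ k, k ⋆ p, r(k, p, p)), k ⋆ p, r(p ⋆ k, r(k, p, k), r(p, p, p)))), p, k)  →  r(k ⋆ p ⋆ r(k ⋆ p, p, p) ⋆ r(r(k ⋆ p, k ⋆ p, r(k, p, p)), k ⋆ p, r(k ⋆ p, r(k, p, k), r(p, p, p))), p, k)
  Sort:  k ⋆ r(k ⋆ p ⋆ r(k ⋆ p, p, p) ⋆ r(r(k ⋆ p, k ⋆ p, r(k, p, p)), k ⋆ p, r(k ⋆ p, r(k, p, k), r(p, p, p))), p, k)
Right:  k ⋆ r(r(r(p ⋆ k, k ⋆ p, r(k, p, p)), p ⋆ k, r(r(p, p, p), r(k, p, k), p ⋆ k)) ⋆ k ⋆ r(k ⋆ p, p, p) ⋆ p, p, k)
  Canonicalize subterm:  r(r(r(p ⋆ k, k ⋆ p, r(k, p, p)), p ⋆ k, r(r(p, p, p), r(k, p, k), p ⋆ k)) ⋆ k ⋆ r(k ⋆ p, p, p) ⋆ p, p, k)  →  r(k ⋆ p ⋆ r(k ⋆ p, p, p) ⋆ r(r(k ⋆ p, k ⋆ p, r(k, p, p)), k ⋆ p, r(r(p, p, p), r(k, p, k), k ⋆ p)), p, k)
  Sort:  k ⋆ r(k ⋆ p ⋆ r(k ⋆ p, p, p) ⋆ r(r(k ⋆ p, k ⋆ p, r(k, p, p)), k ⋆ p, r(r(p, p, p), r(k, p, k), k ⋆ p)), p, k)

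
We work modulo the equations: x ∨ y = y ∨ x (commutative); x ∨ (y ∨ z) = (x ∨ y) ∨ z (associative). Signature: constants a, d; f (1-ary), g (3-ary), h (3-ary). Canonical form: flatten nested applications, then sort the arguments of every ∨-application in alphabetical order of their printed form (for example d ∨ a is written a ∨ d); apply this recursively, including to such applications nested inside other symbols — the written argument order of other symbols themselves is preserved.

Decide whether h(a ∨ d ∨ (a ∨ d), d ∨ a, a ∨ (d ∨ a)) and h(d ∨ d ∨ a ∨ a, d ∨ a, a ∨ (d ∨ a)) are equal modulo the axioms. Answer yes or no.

Answer: yes — both canonical forms are h(a ∨ a ∨ d ∨ d, a ∨ d, a ∨ a ∨ d)

Derivation:
Left:  h(a ∨ d ∨ (a ∨ d), d ∨ a, a ∨ (d ∨ a))
  Work inside:  a ∨ d ∨ (a ∨ d)
  Flatten:  a ∨ d ∨ a ∨ d
  Sort arguments:  a ∨ a ∨ d ∨ d
  Put back:  h(a ∨ a ∨ d ∨ d, a ∨ d, a ∨ a ∨ d)
Right:  h(d ∨ d ∨ a ∨ a, d ∨ a, a ∨ (d ∨ a))
  Work inside:  a ∨ (d ∨ a)
  Flatten:  a ∨ d ∨ a
  Sort arguments:  a ∨ a ∨ d
  Rebuild:  h(a ∨ a ∨ d ∨ d, a ∨ d, a ∨ a ∨ d)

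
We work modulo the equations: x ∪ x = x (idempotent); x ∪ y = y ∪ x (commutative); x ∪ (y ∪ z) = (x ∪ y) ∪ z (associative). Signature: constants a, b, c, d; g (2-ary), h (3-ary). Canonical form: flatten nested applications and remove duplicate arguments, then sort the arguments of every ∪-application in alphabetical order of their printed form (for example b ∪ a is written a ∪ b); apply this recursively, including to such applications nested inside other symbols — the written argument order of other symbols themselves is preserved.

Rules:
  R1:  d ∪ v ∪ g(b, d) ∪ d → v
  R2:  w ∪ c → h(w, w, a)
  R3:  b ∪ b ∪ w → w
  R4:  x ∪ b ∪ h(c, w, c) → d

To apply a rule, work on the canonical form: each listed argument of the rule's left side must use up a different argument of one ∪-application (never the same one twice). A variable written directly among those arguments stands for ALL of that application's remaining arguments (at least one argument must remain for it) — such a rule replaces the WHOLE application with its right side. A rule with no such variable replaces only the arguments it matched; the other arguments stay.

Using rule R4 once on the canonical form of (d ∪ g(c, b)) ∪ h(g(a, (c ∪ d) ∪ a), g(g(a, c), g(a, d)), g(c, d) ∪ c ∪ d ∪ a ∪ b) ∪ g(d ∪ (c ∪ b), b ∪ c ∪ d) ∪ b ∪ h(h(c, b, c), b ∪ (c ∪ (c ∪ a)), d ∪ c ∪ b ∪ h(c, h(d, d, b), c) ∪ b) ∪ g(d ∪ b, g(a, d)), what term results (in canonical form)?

Answer: b ∪ d ∪ g(b ∪ c ∪ d, b ∪ c ∪ d) ∪ g(b ∪ d, g(a, d)) ∪ g(c, b) ∪ h(g(a, a ∪ c ∪ d), g(g(a, c), g(a, d)), a ∪ b ∪ c ∪ d ∪ g(c, d)) ∪ h(h(c, b, c), a ∪ b ∪ c, d)

Derivation:
Canonical form:  b ∪ d ∪ g(b ∪ c ∪ d, b ∪ c ∪ d) ∪ g(b ∪ d, g(a, d)) ∪ g(c, b) ∪ h(g(a, a ∪ c ∪ d), g(g(a, c), g(a, d)), a ∪ b ∪ c ∪ d ∪ g(c, d)) ∪ h(h(c, b, c), a ∪ b ∪ c, b ∪ c ∪ d ∪ h(c, h(d, d, b), c))
Apply R4:  consuming b, h(c, h(d, d, b), c);  w := h(d, d, b), x := c ∪ d
The variable takes the whole remainder — replace the entire application.
Result:  b ∪ d ∪ g(b ∪ c ∪ d, b ∪ c ∪ d) ∪ g(b ∪ d, g(a, d)) ∪ g(c, b) ∪ h(g(a, a ∪ c ∪ d), g(g(a, c), g(a, d)), a ∪ b ∪ c ∪ d ∪ g(c, d)) ∪ h(h(c, b, c), a ∪ b ∪ c, d)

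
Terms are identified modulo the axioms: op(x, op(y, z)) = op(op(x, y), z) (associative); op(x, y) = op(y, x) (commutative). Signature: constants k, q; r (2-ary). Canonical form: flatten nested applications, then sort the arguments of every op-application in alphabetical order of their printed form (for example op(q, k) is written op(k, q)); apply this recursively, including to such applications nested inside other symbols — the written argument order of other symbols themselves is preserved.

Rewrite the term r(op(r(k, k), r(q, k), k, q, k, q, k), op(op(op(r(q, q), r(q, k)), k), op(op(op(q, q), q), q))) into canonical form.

Answer: r(op(k, k, k, q, q, r(k, k), r(q, k)), op(k, q, q, q, q, r(q, k), r(q, q)))

Derivation:
Focus inside:  op(op(op(r(q, q), r(q, k)), k), op(op(op(q, q), q), q))
Flatten:  op(r(q, q), r(q, k), k, q, q, q, q)
Order the arguments:  op(k, q, q, q, q, r(q, k), r(q, q))
Reassemble:  r(op(k, k, k, q, q, r(k, k), r(q, k)), op(k, q, q, q, q, r(q, k), r(q, q)))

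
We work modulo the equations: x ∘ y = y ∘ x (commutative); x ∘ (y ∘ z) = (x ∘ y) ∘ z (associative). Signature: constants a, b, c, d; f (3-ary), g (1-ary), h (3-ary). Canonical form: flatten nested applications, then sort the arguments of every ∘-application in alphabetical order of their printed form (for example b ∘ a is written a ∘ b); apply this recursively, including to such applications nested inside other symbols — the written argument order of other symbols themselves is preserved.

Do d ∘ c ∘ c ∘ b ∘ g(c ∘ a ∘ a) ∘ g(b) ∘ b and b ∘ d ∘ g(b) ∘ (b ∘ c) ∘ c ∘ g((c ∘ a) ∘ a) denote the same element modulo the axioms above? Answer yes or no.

Left:  d ∘ c ∘ c ∘ b ∘ g(c ∘ a ∘ a) ∘ g(b) ∘ b
  Canonicalize subterm:  g(c ∘ a ∘ a)  →  g(a ∘ a ∘ c)
  Sort arguments:  b ∘ b ∘ c ∘ c ∘ d ∘ g(a ∘ a ∘ c) ∘ g(b)
Right:  b ∘ d ∘ g(b) ∘ (b ∘ c) ∘ c ∘ g((c ∘ a) ∘ a)
  Un-nest:  b ∘ d ∘ g(b) ∘ b ∘ c ∘ c ∘ g((c ∘ a) ∘ a)
  Simplify inside:  g((c ∘ a) ∘ a)  →  g(a ∘ a ∘ c)
  Order the arguments:  b ∘ b ∘ c ∘ c ∘ d ∘ g(a ∘ a ∘ c) ∘ g(b)

Answer: yes — both canonical forms are b ∘ b ∘ c ∘ c ∘ d ∘ g(a ∘ a ∘ c) ∘ g(b)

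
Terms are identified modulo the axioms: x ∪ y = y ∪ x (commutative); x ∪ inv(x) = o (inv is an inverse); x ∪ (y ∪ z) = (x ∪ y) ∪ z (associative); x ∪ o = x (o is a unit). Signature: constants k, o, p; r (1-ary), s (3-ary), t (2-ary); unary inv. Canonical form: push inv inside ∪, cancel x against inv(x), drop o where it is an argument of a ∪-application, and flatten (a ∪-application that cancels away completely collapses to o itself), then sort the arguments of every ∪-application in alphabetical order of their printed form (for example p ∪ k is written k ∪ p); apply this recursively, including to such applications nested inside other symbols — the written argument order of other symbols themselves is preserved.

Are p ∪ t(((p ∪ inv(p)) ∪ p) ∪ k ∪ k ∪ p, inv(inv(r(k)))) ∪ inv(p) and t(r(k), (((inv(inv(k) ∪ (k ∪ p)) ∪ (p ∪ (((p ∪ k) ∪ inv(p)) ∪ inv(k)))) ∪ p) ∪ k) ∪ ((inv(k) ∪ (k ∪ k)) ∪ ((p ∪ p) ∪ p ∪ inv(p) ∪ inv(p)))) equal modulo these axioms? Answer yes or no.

Left:  p ∪ t(((p ∪ inv(p)) ∪ p) ∪ k ∪ k ∪ p, inv(inv(r(k)))) ∪ inv(p)
  Push inv inside:  distribute inv over ∪ and collapse double inv
  Cancel:  p cancels
  Collect:  t(k ∪ k ∪ p ∪ p, r(k))
Right:  t(r(k), (((inv(inv(k) ∪ (k ∪ p)) ∪ (p ∪ (((p ∪ k) ∪ inv(p)) ∪ inv(k)))) ∪ p) ∪ k) ∪ ((inv(k) ∪ (k ∪ k)) ∪ ((p ∪ p) ∪ p ∪ inv(p) ∪ inv(p))))
  Focus inside:  (((inv(inv(k) ∪ (k ∪ p)) ∪ (p ∪ (((p ∪ k) ∪ inv(p)) ∪ inv(k)))) ∪ p) ∪ k) ∪ ((inv(k) ∪ (k ∪ k)) ∪ ((p ∪ p) ∪ p ∪ inv(p) ∪ inv(p)))
  Push inv inside:  distribute inv over ∪ and collapse double inv
  Collect:  k ∪ k ∪ p ∪ p
  Put back:  t(r(k), k ∪ k ∪ p ∪ p)

Answer: no — t(k ∪ k ∪ p ∪ p, r(k)) vs t(r(k), k ∪ k ∪ p ∪ p)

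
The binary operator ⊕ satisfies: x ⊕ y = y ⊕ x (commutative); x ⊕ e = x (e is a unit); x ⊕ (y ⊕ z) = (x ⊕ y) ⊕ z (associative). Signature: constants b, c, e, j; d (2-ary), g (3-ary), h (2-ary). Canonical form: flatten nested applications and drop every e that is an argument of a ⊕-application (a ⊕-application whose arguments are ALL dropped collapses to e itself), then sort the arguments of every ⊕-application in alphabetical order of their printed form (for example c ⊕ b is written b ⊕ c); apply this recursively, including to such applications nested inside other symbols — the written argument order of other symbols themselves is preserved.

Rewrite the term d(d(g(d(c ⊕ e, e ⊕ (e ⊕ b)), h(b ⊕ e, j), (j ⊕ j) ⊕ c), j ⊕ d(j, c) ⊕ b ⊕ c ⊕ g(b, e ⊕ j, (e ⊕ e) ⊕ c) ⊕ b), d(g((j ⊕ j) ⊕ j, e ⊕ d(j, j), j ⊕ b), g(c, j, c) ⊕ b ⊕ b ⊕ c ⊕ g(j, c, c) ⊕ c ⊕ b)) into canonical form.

Answer: d(d(g(d(c, b), h(b, j), c ⊕ j ⊕ j), b ⊕ b ⊕ c ⊕ d(j, c) ⊕ g(b, j, c) ⊕ j), d(g(j ⊕ j ⊕ j, d(j, j), b ⊕ j), b ⊕ b ⊕ b ⊕ c ⊕ c ⊕ g(c, j, c) ⊕ g(j, c, c)))

Derivation:
Work inside:  j ⊕ d(j, c) ⊕ b ⊕ c ⊕ g(b, e ⊕ j, (e ⊕ e) ⊕ c) ⊕ b
Simplify inside:  g(b, e ⊕ j, (e ⊕ e) ⊕ c)  →  g(b, j, c)
Order the arguments:  b ⊕ b ⊕ c ⊕ d(j, c) ⊕ g(b, j, c) ⊕ j
Rebuild:  d(d(g(d(c, b), h(b, j), c ⊕ j ⊕ j), b ⊕ b ⊕ c ⊕ d(j, c) ⊕ g(b, j, c) ⊕ j), d(g(j ⊕ j ⊕ j, d(j, j), b ⊕ j), b ⊕ b ⊕ b ⊕ c ⊕ c ⊕ g(c, j, c) ⊕ g(j, c, c)))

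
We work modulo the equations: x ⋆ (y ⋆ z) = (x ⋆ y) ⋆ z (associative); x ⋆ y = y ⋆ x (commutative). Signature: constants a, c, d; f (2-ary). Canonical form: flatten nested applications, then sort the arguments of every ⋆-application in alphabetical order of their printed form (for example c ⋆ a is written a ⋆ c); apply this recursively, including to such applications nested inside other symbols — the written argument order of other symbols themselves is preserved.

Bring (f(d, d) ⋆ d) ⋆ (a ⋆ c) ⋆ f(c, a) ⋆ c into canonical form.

Answer: a ⋆ c ⋆ c ⋆ d ⋆ f(c, a) ⋆ f(d, d)

Derivation:
Un-nest:  f(d, d) ⋆ d ⋆ a ⋆ c ⋆ f(c, a) ⋆ c
Sort:  a ⋆ c ⋆ c ⋆ d ⋆ f(c, a) ⋆ f(d, d)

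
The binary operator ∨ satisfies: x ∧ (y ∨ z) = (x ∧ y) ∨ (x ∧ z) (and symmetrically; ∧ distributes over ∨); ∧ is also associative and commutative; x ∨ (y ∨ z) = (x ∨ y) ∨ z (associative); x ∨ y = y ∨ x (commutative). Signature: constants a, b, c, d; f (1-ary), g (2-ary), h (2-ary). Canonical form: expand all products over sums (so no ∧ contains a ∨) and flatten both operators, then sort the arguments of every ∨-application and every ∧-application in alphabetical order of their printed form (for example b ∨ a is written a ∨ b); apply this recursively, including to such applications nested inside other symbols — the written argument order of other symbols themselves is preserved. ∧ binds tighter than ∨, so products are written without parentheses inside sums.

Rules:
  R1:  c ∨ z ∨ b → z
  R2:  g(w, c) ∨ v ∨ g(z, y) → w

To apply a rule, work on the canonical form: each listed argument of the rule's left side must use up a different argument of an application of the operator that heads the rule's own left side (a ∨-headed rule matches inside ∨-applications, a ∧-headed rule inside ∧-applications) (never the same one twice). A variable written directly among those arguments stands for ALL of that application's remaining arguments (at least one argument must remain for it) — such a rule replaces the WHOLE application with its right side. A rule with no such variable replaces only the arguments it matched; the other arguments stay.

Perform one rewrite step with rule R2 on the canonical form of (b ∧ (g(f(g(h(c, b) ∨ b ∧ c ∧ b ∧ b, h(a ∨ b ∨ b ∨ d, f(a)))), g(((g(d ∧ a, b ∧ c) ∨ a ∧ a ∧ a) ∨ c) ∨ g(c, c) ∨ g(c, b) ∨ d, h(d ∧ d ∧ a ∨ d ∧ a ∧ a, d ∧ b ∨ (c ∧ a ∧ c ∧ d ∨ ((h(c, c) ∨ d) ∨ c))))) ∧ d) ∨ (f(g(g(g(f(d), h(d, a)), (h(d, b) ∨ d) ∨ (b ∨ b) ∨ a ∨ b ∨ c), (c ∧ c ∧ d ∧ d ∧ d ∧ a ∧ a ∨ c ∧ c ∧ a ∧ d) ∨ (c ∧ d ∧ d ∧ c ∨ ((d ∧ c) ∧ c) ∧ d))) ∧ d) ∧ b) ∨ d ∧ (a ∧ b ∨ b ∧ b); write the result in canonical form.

Answer: a ∧ b ∧ d ∨ b ∧ b ∧ d ∨ b ∧ d ∧ f(g(g(g(f(d), h(d, a)), a ∨ b ∨ b ∨ b ∨ c ∨ d ∨ h(d, b)), a ∧ a ∧ c ∧ c ∧ d ∧ d ∧ d ∨ a ∧ c ∧ c ∧ d ∨ c ∧ c ∧ d ∧ d ∨ c ∧ c ∧ d ∧ d)) ∨ b ∧ d ∧ g(f(g(b ∧ b ∧ b ∧ c ∨ h(c, b), h(a ∨ b ∨ b ∨ d, f(a)))), g(c, h(a ∧ a ∧ d ∨ a ∧ d ∧ d, a ∧ c ∧ c ∧ d ∨ b ∧ d ∨ c ∨ d ∨ h(c, c))))

Derivation:
Canonical form:  a ∧ b ∧ d ∨ b ∧ b ∧ d ∨ b ∧ d ∧ f(g(g(g(f(d), h(d, a)), a ∨ b ∨ b ∨ b ∨ c ∨ d ∨ h(d, b)), a ∧ a ∧ c ∧ c ∧ d ∧ d ∧ d ∨ a ∧ c ∧ c ∧ d ∨ c ∧ c ∧ d ∧ d ∨ c ∧ c ∧ d ∧ d)) ∨ b ∧ d ∧ g(f(g(b ∧ b ∧ b ∧ c ∨ h(c, b), h(a ∨ b ∨ b ∨ d, f(a)))), g(a ∧ a ∧ a ∨ c ∨ d ∨ g(a ∧ d, b ∧ c) ∨ g(c, b) ∨ g(c, c), h(a ∧ a ∧ d ∨ a ∧ d ∧ d, a ∧ c ∧ c ∧ d ∨ b ∧ d ∨ c ∨ d ∨ h(c, c))))
Match R2:  consume g(a ∧ d, b ∧ c), g(c, c);  v := a ∧ a ∧ a ∨ c ∨ d ∨ g(c, b), w := c, y := b ∧ c, z := a ∧ d
Every leftover argument binds to the variable; the entire application is replaced.
Giving:  a ∧ b ∧ d ∨ b ∧ b ∧ d ∨ b ∧ d ∧ f(g(g(g(f(d), h(d, a)), a ∨ b ∨ b ∨ b ∨ c ∨ d ∨ h(d, b)), a ∧ a ∧ c ∧ c ∧ d ∧ d ∧ d ∨ a ∧ c ∧ c ∧ d ∨ c ∧ c ∧ d ∧ d ∨ c ∧ c ∧ d ∧ d)) ∨ b ∧ d ∧ g(f(g(b ∧ b ∧ b ∧ c ∨ h(c, b), h(a ∨ b ∨ b ∨ d, f(a)))), g(c, h(a ∧ a ∧ d ∨ a ∧ d ∧ d, a ∧ c ∧ c ∧ d ∨ b ∧ d ∨ c ∨ d ∨ h(c, c))))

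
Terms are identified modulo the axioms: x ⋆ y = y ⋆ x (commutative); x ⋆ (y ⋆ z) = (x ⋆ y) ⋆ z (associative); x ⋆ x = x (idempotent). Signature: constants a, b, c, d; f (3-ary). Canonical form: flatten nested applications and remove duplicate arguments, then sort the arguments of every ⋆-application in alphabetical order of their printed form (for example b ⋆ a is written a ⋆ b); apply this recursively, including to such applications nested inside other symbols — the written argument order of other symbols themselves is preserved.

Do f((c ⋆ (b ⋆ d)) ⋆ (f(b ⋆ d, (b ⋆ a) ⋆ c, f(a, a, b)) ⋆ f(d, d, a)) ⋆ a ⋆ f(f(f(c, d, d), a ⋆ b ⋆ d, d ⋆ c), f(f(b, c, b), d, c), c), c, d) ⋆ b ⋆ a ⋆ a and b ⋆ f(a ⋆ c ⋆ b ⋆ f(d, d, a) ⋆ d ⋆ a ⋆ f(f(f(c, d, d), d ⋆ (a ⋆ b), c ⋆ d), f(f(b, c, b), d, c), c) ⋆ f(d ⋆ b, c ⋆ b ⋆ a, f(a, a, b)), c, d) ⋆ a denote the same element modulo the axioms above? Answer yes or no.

Left:  f((c ⋆ (b ⋆ d)) ⋆ (f(b ⋆ d, (b ⋆ a) ⋆ c, f(a, a, b)) ⋆ f(d, d, a)) ⋆ a ⋆ f(f(f(c, d, d), a ⋆ b ⋆ d, d ⋆ c), f(f(b, c, b), d, c), c), c, d) ⋆ b ⋆ a ⋆ a
  Inside:  f((c ⋆ (b ⋆ d)) ⋆ (f(b ⋆ d, (b ⋆ a) ⋆ c, f(a, a, b)) ⋆ f(d, d, a)) ⋆ a ⋆ f(f(f(c, d, d), a ⋆ b ⋆ d, d ⋆ c), f(f(b, c, b), d, c), c), c, d)  →  f(a ⋆ b ⋆ c ⋆ d ⋆ f(b ⋆ d, a ⋆ b ⋆ c, f(a, a, b)) ⋆ f(d, d, a) ⋆ f(f(f(c, d, d), a ⋆ b ⋆ d, c ⋆ d), f(f(b, c, b), d, c), c), c, d)
  Drop duplicates:  drop duplicate a
  Sort arguments:  a ⋆ b ⋆ f(a ⋆ b ⋆ c ⋆ d ⋆ f(b ⋆ d, a ⋆ b ⋆ c, f(a, a, b)) ⋆ f(d, d, a) ⋆ f(f(f(c, d, d), a ⋆ b ⋆ d, c ⋆ d), f(f(b, c, b), d, c), c), c, d)
Right:  b ⋆ f(a ⋆ c ⋆ b ⋆ f(d, d, a) ⋆ d ⋆ a ⋆ f(f(f(c, d, d), d ⋆ (a ⋆ b), c ⋆ d), f(f(b, c, b), d, c), c) ⋆ f(d ⋆ b, c ⋆ b ⋆ a, f(a, a, b)), c, d) ⋆ a
  Simplify inside:  f(a ⋆ c ⋆ b ⋆ f(d, d, a) ⋆ d ⋆ a ⋆ f(f(f(c, d, d), d ⋆ (a ⋆ b), c ⋆ d), f(f(b, c, b), d, c), c) ⋆ f(d ⋆ b, c ⋆ b ⋆ a, f(a, a, b)), c, d)  →  f(a ⋆ b ⋆ c ⋆ d ⋆ f(b ⋆ d, a ⋆ b ⋆ c, f(a, a, b)) ⋆ f(d, d, a) ⋆ f(f(f(c, d, d), a ⋆ b ⋆ d, c ⋆ d), f(f(b, c, b), d, c), c), c, d)
  Sort:  a ⋆ b ⋆ f(a ⋆ b ⋆ c ⋆ d ⋆ f(b ⋆ d, a ⋆ b ⋆ c, f(a, a, b)) ⋆ f(d, d, a) ⋆ f(f(f(c, d, d), a ⋆ b ⋆ d, c ⋆ d), f(f(b, c, b), d, c), c), c, d)

Answer: yes — both canonical forms are a ⋆ b ⋆ f(a ⋆ b ⋆ c ⋆ d ⋆ f(b ⋆ d, a ⋆ b ⋆ c, f(a, a, b)) ⋆ f(d, d, a) ⋆ f(f(f(c, d, d), a ⋆ b ⋆ d, c ⋆ d), f(f(b, c, b), d, c), c), c, d)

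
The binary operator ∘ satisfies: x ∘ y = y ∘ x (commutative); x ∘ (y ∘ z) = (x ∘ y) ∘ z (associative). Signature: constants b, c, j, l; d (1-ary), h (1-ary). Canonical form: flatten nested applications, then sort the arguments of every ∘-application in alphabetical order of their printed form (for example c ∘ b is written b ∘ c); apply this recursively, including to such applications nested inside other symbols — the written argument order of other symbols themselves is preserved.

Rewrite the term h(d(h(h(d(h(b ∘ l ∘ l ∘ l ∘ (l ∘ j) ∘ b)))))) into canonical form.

Answer: h(d(h(h(d(h(b ∘ b ∘ j ∘ l ∘ l ∘ l ∘ l))))))

Derivation:
Work inside:  b ∘ l ∘ l ∘ l ∘ (l ∘ j) ∘ b
Flatten:  b ∘ l ∘ l ∘ l ∘ l ∘ j ∘ b
Sort arguments:  b ∘ b ∘ j ∘ l ∘ l ∘ l ∘ l
Reassemble:  h(d(h(h(d(h(b ∘ b ∘ j ∘ l ∘ l ∘ l ∘ l))))))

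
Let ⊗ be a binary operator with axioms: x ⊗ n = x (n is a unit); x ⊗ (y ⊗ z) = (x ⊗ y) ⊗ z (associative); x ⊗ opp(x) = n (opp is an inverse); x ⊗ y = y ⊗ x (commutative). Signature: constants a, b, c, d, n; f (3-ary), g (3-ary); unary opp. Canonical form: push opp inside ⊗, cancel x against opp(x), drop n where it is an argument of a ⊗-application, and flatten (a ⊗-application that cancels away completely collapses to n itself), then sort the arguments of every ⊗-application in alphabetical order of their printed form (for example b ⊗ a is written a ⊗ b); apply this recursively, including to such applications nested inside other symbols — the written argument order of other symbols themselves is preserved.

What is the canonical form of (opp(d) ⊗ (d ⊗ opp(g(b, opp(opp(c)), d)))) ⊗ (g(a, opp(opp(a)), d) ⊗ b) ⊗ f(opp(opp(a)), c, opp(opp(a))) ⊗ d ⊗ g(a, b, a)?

Answer: b ⊗ d ⊗ f(a, c, a) ⊗ g(a, a, d) ⊗ g(a, b, a) ⊗ opp(g(b, c, d))

Derivation:
Push opp inside:  distribute opp over ⊗ and collapse double opp
Collect:  d ⊗ opp(g(b, c, d)) ⊗ g(a, a, d) ⊗ b ⊗ f(a, c, a) ⊗ g(a, b, a)
Sort arguments:  b ⊗ d ⊗ f(a, c, a) ⊗ g(a, a, d) ⊗ g(a, b, a) ⊗ opp(g(b, c, d))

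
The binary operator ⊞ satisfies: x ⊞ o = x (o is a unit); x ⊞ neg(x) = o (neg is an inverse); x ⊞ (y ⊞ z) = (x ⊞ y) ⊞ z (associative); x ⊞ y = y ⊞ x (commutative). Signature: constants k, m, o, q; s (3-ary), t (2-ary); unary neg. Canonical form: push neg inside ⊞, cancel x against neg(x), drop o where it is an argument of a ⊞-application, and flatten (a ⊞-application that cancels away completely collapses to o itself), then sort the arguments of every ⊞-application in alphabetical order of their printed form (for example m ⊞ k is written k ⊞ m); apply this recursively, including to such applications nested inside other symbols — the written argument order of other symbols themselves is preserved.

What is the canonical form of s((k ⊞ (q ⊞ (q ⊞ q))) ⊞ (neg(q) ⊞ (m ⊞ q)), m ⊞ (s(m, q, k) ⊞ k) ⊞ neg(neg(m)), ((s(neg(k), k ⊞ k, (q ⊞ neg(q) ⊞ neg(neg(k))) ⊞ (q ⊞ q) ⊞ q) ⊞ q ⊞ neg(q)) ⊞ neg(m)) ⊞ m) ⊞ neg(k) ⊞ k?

Answer: s(k ⊞ m ⊞ q ⊞ q ⊞ q, k ⊞ m ⊞ m ⊞ s(m, q, k), s(neg(k), k ⊞ k, k ⊞ q ⊞ q ⊞ q))

Derivation:
Push neg inside:  distribute neg over ⊞ and collapse double neg
Inverses cancel:  k cancels
Collect:  s(k ⊞ m ⊞ q ⊞ q ⊞ q, k ⊞ m ⊞ m ⊞ s(m, q, k), s(neg(k), k ⊞ k, k ⊞ q ⊞ q ⊞ q))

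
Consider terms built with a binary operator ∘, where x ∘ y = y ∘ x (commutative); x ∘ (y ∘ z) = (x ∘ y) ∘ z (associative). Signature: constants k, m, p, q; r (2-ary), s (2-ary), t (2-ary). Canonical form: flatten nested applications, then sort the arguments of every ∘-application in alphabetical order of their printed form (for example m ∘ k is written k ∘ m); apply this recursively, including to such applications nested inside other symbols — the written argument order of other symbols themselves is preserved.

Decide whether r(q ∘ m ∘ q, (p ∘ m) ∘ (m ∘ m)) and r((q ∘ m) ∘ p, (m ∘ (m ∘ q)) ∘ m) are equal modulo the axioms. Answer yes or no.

Answer: no — r(m ∘ q ∘ q, m ∘ m ∘ m ∘ p) vs r(m ∘ p ∘ q, m ∘ m ∘ m ∘ q)

Derivation:
Left:  r(q ∘ m ∘ q, (p ∘ m) ∘ (m ∘ m))
  Descend into:  (p ∘ m) ∘ (m ∘ m)
  Merge nested applications:  p ∘ m ∘ m ∘ m
  Sort arguments:  m ∘ m ∘ m ∘ p
  Reassemble:  r(m ∘ q ∘ q, m ∘ m ∘ m ∘ p)
Right:  r((q ∘ m) ∘ p, (m ∘ (m ∘ q)) ∘ m)
  Focus inside:  (m ∘ (m ∘ q)) ∘ m
  Merge nested applications:  m ∘ m ∘ q ∘ m
  Order the arguments:  m ∘ m ∘ m ∘ q
  Put back:  r(m ∘ p ∘ q, m ∘ m ∘ m ∘ q)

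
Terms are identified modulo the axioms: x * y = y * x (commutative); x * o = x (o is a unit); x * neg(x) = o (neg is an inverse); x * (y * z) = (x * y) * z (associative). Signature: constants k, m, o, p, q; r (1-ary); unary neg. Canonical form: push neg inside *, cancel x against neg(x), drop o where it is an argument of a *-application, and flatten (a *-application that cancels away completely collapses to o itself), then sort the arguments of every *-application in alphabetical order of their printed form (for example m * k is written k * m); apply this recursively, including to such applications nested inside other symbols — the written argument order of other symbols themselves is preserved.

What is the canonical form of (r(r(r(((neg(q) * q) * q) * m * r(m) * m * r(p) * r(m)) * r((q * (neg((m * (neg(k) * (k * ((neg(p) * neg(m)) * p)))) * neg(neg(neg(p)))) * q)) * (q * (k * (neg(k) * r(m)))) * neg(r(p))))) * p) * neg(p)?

Answer: r(r(r(m * m * q * r(m) * r(m) * r(p)) * r(neg(r(p)) * p * q * q * q * r(m))))

Derivation:
Push neg inside:  distribute neg over * and collapse double neg
Cancel:  p cancels
Combine occurrences:  r(r(r(m * m * q * r(m) * r(m) * r(p)) * r(neg(r(p)) * p * q * q * q * r(m))))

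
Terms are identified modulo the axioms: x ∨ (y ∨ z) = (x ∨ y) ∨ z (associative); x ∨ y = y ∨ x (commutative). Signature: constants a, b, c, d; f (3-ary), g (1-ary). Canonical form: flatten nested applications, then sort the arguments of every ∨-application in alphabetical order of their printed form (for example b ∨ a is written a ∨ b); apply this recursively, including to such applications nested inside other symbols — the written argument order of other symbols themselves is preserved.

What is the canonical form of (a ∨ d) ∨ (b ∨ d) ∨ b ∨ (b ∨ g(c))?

Merge nested applications:  a ∨ d ∨ b ∨ d ∨ b ∨ b ∨ g(c)
Order the arguments:  a ∨ b ∨ b ∨ b ∨ d ∨ d ∨ g(c)

Answer: a ∨ b ∨ b ∨ b ∨ d ∨ d ∨ g(c)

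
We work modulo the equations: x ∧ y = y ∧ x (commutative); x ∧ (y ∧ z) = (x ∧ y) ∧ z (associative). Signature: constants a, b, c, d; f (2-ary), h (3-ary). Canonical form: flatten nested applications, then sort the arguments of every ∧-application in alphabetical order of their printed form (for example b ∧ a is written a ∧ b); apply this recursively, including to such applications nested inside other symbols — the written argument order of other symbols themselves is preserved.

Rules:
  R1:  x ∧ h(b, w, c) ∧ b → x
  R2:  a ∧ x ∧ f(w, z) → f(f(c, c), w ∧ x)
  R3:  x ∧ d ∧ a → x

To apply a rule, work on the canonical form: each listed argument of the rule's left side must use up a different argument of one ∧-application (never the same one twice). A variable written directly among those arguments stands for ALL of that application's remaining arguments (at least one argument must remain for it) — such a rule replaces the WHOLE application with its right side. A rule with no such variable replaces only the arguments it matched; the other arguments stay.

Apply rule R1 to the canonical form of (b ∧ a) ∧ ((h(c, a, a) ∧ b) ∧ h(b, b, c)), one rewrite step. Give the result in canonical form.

Canonical form:  a ∧ b ∧ b ∧ h(b, b, c) ∧ h(c, a, a)
Apply R1:  consuming b, h(b, b, c);  w := b, x := a ∧ b ∧ h(c, a, a)
Every leftover argument binds to the variable; the entire application is replaced.
New term:  a ∧ b ∧ h(c, a, a)

Answer: a ∧ b ∧ h(c, a, a)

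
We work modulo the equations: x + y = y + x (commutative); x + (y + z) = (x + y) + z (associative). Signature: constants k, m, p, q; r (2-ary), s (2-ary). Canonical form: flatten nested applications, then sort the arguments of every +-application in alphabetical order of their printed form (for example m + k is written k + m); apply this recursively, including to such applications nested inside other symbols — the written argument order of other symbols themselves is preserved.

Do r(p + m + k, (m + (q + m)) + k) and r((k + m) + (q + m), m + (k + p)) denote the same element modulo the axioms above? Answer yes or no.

Left:  r(p + m + k, (m + (q + m)) + k)
  Work inside:  (m + (q + m)) + k
  Flatten:  m + q + m + k
  Order the arguments:  k + m + m + q
  Reassemble:  r(k + m + p, k + m + m + q)
Right:  r((k + m) + (q + m), m + (k + p))
  Descend into:  (k + m) + (q + m)
  Flatten:  k + m + q + m
  Sort arguments:  k + m + m + q
  Rebuild:  r(k + m + m + q, k + m + p)

Answer: no — r(k + m + p, k + m + m + q) vs r(k + m + m + q, k + m + p)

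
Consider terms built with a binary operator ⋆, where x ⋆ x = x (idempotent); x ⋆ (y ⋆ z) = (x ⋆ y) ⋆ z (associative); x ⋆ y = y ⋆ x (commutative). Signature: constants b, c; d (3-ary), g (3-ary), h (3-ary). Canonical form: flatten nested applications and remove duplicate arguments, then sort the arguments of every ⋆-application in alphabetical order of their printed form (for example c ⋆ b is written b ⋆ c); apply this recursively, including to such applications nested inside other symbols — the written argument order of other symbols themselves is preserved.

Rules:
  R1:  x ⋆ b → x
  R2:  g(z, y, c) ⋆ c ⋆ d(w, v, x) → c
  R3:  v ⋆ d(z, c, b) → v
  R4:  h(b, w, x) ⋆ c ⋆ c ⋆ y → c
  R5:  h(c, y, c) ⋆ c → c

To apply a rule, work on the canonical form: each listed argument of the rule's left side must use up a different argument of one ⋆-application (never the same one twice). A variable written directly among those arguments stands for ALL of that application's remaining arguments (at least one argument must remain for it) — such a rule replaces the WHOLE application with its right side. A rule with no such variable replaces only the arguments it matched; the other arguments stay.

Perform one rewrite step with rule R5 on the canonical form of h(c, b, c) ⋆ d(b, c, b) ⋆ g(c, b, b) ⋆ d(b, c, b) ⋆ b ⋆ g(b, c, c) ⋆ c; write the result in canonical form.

Canonical form:  b ⋆ c ⋆ d(b, c, b) ⋆ g(b, c, c) ⋆ g(c, b, b) ⋆ h(c, b, c)
R5 matches:  uses c, h(c, b, c);  y := b
Giving:  b ⋆ c ⋆ d(b, c, b) ⋆ g(b, c, c) ⋆ g(c, b, b)

Answer: b ⋆ c ⋆ d(b, c, b) ⋆ g(b, c, c) ⋆ g(c, b, b)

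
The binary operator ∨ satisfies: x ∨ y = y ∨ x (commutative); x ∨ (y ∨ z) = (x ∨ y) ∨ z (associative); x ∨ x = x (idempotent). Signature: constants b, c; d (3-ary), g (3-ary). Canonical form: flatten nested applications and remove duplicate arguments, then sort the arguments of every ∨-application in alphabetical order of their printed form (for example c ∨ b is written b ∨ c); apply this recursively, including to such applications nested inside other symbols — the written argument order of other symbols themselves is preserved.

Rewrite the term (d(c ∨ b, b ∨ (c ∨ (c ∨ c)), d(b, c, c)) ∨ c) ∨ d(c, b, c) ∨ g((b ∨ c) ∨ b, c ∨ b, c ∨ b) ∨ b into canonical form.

Flatten:  d(c ∨ b, b ∨ (c ∨ (c ∨ c)), d(b, c, c)) ∨ c ∨ d(c, b, c) ∨ g((b ∨ c) ∨ b, c ∨ b, c ∨ b) ∨ b
Canonicalize subterm:  d(c ∨ b, b ∨ (c ∨ (c ∨ c)), d(b, c, c))  →  d(b ∨ c, b ∨ c, d(b, c, c))
Canonicalize subterm:  g((b ∨ c) ∨ b, c ∨ b, c ∨ b)  →  g(b ∨ c, b ∨ c, b ∨ c)
Sort:  b ∨ c ∨ d(b ∨ c, b ∨ c, d(b, c, c)) ∨ d(c, b, c) ∨ g(b ∨ c, b ∨ c, b ∨ c)

Answer: b ∨ c ∨ d(b ∨ c, b ∨ c, d(b, c, c)) ∨ d(c, b, c) ∨ g(b ∨ c, b ∨ c, b ∨ c)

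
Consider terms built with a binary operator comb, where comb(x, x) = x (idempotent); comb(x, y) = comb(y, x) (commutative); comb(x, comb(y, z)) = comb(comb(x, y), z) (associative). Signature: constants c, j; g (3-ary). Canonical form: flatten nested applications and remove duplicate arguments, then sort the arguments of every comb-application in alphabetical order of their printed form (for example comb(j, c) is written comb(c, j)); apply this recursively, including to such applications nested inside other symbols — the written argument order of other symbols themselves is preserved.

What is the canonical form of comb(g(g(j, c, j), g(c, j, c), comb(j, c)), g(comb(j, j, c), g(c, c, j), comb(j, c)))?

Answer: comb(g(comb(c, j), g(c, c, j), comb(c, j)), g(g(j, c, j), g(c, j, c), comb(c, j)))

Derivation:
Inside:  g(g(j, c, j), g(c, j, c), comb(j, c))  →  g(g(j, c, j), g(c, j, c), comb(c, j))
Simplify inside:  g(comb(j, j, c), g(c, c, j), comb(j, c))  →  g(comb(c, j), g(c, c, j), comb(c, j))
Order the arguments:  comb(g(comb(c, j), g(c, c, j), comb(c, j)), g(g(j, c, j), g(c, j, c), comb(c, j)))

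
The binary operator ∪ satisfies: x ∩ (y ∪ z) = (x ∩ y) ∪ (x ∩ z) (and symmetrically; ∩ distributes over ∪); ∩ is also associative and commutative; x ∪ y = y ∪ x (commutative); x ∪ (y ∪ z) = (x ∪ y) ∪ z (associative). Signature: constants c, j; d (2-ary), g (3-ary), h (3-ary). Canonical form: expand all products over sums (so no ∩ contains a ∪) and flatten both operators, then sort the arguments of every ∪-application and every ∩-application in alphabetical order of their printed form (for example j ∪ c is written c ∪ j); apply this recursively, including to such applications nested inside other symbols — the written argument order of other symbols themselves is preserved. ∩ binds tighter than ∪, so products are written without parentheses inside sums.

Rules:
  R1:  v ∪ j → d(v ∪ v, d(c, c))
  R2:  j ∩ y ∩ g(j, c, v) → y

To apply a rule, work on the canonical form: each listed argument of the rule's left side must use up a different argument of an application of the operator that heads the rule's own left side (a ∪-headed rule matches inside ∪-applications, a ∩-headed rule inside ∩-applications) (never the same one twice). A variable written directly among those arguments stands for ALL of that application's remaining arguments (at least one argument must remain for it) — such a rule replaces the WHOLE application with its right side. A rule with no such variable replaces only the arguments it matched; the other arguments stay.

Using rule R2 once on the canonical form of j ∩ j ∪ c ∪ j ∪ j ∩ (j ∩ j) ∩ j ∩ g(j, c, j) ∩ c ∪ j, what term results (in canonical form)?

Canonical form:  c ∪ c ∩ g(j, c, j) ∩ j ∩ j ∩ j ∩ j ∪ j ∪ j ∪ j ∩ j
Match R2:  consume g(j, c, j), j;  v := j, y := c ∩ j ∩ j ∩ j
Every leftover argument binds to the variable; the entire application is replaced.
Result:  c ∪ c ∩ j ∩ j ∩ j ∪ j ∪ j ∪ j ∩ j

Answer: c ∪ c ∩ j ∩ j ∩ j ∪ j ∪ j ∪ j ∩ j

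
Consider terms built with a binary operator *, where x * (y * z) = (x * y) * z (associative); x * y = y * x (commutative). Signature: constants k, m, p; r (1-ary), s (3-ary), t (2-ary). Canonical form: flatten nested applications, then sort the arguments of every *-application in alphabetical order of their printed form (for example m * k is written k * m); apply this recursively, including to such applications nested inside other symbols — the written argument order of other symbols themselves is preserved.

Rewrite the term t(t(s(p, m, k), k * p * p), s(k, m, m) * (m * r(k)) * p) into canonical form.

Answer: t(t(s(p, m, k), k * p * p), m * p * r(k) * s(k, m, m))

Derivation:
Work inside:  s(k, m, m) * (m * r(k)) * p
Un-nest:  s(k, m, m) * m * r(k) * p
Sort arguments:  m * p * r(k) * s(k, m, m)
Put back:  t(t(s(p, m, k), k * p * p), m * p * r(k) * s(k, m, m))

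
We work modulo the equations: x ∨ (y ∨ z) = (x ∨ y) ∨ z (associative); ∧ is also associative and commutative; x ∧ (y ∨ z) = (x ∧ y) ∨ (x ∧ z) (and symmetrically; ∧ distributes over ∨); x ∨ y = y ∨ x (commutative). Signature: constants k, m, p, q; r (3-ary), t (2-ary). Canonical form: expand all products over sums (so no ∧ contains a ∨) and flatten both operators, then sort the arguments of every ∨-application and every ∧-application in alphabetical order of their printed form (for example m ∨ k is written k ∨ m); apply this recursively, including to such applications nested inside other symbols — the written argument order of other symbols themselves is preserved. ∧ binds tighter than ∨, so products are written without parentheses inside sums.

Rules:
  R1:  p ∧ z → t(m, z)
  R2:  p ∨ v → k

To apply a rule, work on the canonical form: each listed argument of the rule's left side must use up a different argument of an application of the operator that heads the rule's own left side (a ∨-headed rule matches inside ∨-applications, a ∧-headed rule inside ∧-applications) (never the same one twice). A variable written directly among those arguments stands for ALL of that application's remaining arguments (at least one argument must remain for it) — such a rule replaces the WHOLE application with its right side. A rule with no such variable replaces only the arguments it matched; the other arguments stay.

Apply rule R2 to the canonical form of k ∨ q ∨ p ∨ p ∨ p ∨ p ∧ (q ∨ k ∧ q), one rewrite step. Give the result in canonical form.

Answer: k

Derivation:
Canonical form:  k ∨ k ∧ p ∧ q ∨ p ∨ p ∨ p ∨ p ∧ q ∨ q
R2 matches:  uses p;  v := k ∨ k ∧ p ∧ q ∨ p ∨ p ∨ p ∧ q ∨ q
The variable takes the whole remainder — replace the entire application.
New term:  k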